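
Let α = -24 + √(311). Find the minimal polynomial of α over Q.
m_α(x) = x^2 + 48x + 265

From α + 24 = √(311), squaring gives (α + 24)^2 = 311, i.e. α^2 + 48α + 576 = 311, so α^2 + 48α + 265 = 0. The discriminant of x^2 + 48x + 265 is (48)^2 - 4·(265) = 2304 - 1060 = 1244, and 4·(311) is not a perfect square in Q since 311 is squarefree and ≠ 1. Hence x^2 + 48x + 265 is irreducible over Q and is the minimal polynomial of α.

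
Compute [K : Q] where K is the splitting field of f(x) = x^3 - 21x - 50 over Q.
[K : Q] = 6

By the rational root test, any rational root of the monic integer polynomial f(x) = x^3 - 21x - 50 must be an integer dividing the constant term -50, i.e. one of ±{1, 2, 5, 10, 25, 50}. Evaluating: f(1) = -70, f(-1) = -30, f(2) = -84, f(-2) = -16, f(5) = -30, f(-5) = -70, f(10) = 740, f(-10) = -840, f(25) = 15050, f(-25) = -15150, f(50) = 123900, f(-50) = -124000; none is 0, so f has no rational root and is therefore irreducible over Q (a cubic with no linear factor over a field is irreducible). For an irreducible cubic, the Galois group is A_3 or S_3 according as the discriminant disc(f) = -4a^3 - 27b^2 = -4·(-21)^3 - 27·(-50)^2 = -30456 is or is not a square in Q. Here disc(f) = -30456 is not a perfect square in Q, so the Galois group of f over Q is not contained in A_3 and must be all of S_3. The splitting field has degree |S_3| = 6 over Q, so [K : Q] = 6.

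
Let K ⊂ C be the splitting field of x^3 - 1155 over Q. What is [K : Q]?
[K : Q] = 6

The roots of x^3 - 1155 are ∛1155, ω∛1155, ω^2∛1155 where ω = e^(2πi/3) is a primitive cube root of unity, so K = Q(∛1155, ω). Now [Q(∛1155):Q] = 3 (since 1155 is not a perfect cube, x^3 - 1155 is irreducible) and [Q(ω):Q] = 2. Both 2 and 3 divide [K:Q], and [K:Q] ≤ 3·2 = 6, so [K:Q] = 6. (Equivalently: Q(∛1155) ⊂ R but ω ∉ R, so [K : Q(∛1155)] = 2.)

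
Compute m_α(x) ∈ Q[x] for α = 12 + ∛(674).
m_α(x) = x^3 - 36x^2 + 432x - 2402

Set β = α - 12 = ∛(674), so β^3 = 674. Then (α - 12)^3 - 674 = 0, i.e. α is a root of g(x) = (x - 12)^3 - 674 = x^3 - 36x^2 + 432x - 2402. Since g(x) = h(x - 12) where h(x) = x^3 - 674, and h is irreducible over Q (because 674 is not a perfect cube, so h has no rational root, and a monic cubic with no rational root is irreducible), g is also irreducible (irreducibility is preserved under the substitution x → x - 12). Hence m_α(x) = x^3 - 36x^2 + 432x - 2402.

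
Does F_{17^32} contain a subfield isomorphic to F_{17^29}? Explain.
No: F_{17^29} is not a subfield of F_{17^32}

F_{p^m} embeds in F_{p^n} iff m | n. Here 29 ∤ 32 (since 32 = 1·29 + 3 with remainder 3 ≠ 0), so F_{17^29} is not a subfield of F_{17^32}. Equivalently: if it were, the tower law would give 29 = [F_{17^29}:F_17] dividing [F_{17^32}:F_17] = 32, contradiction.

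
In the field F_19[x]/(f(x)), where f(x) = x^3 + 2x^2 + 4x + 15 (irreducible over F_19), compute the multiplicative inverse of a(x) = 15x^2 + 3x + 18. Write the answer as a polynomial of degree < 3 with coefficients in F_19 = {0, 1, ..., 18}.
a(x)^(-1) ≡ 16x^2 + 2x + 6 (mod f(x))

Since f is irreducible over F_19, F_19[x]/(f) is a field and a(x) ≠ 0 has an inverse. Apply the extended Euclidean algorithm to f(x) and a(x) in F_19[x]: f(x) = (14x + 10)·a(x) + (7x + 6);  a(x) = (13x + 11)·(7x + 6) + (9). The last nonzero remainder is the constant 9 = gcd(f, a) in F_19. Back-substituting through the division chain expresses 9 = s(x)·a(x) + t(x)·f(x) with s(x) ≡ 11x^2 + 18x + 16 (mod f), so (11x^2 + 18x + 16)·a(x) ≡ 9 (mod f). Multiplying by 9^(-1) ≡ 17 in F_19 gives a(x)^(-1) ≡ 17·(11x^2 + 18x + 16) ≡ 16x^2 + 2x + 6 (mod f). Check: (15x^2 + 3x + 18)·(16x^2 + 2x + 6) = 12x^4 + 2x^3 + 4x^2 + 16x + 13 ≡ 1 (mod x^3 + 2x^2 + 4x + 15).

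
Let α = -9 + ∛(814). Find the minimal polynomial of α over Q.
m_α(x) = x^3 + 27x^2 + 243x - 85

Set β = α + 9 = ∛(814), so β^3 = 814. Then (α + 9)^3 - 814 = 0, i.e. α is a root of g(x) = (x + 9)^3 - 814 = x^3 + 27x^2 + 243x - 85. Since g(x) = h(x + 9) where h(x) = x^3 - 814, and h is irreducible over Q (because 814 is not a perfect cube, so h has no rational root, and a monic cubic with no rational root is irreducible), g is also irreducible (irreducibility is preserved under the substitution x → x + 9). Hence m_α(x) = x^3 + 27x^2 + 243x - 85.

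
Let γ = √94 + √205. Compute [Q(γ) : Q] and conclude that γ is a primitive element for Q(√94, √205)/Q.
[Q(γ) : Q] = 4 (equivalently, Q(γ) = Q(√94, √205))

Obviously Q(γ) ⊆ Q(√94, √205), and [Q(√94, √205):Q] = 4 (since 94, 205 are distinct squarefree integers > 1 with 19270 not a perfect square). To show equality we compute the minimal polynomial of γ. From γ = √94 + √205: γ^2 = 94 + 2√(19270) + 205 = 299 + 2√(19270), so γ^2 - 299 = 2√(19270); squaring, (γ^2 - 299)^2 = 4·19270, i.e. γ^4 - 598γ^2 + 89401 - 77080 = 0, i.e. γ^4 - 598γ^2 + 12321 = 0. So γ is a root of x^4 - 598x^2 + 12321. This polynomial is irreducible over Q: it has no rational root (each ±√94 ± √205 is irrational), and any factorization into two quadratics over Q would force √(19270) ∈ Q (pairing opposite roots) or √94, √205 ∈ Q (other pairings), all impossible. Hence [Q(γ):Q] = 4 = [Q(√94, √205):Q], so Q(γ) = Q(√94, √205).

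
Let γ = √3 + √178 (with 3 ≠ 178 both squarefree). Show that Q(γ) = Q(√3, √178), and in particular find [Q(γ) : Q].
[Q(γ) : Q] = 4 (equivalently, Q(γ) = Q(√3, √178))

Obviously Q(γ) ⊆ Q(√3, √178), and [Q(√3, √178):Q] = 4 (since 3, 178 are distinct squarefree integers > 1 with 534 not a perfect square). To show equality we compute the minimal polynomial of γ. From γ = √3 + √178: γ^2 = 3 + 2√(534) + 178 = 181 + 2√(534), so γ^2 - 181 = 2√(534); squaring, (γ^2 - 181)^2 = 4·534, i.e. γ^4 - 362γ^2 + 32761 - 2136 = 0, i.e. γ^4 - 362γ^2 + 30625 = 0. So γ is a root of x^4 - 362x^2 + 30625. This polynomial is irreducible over Q: it has no rational root (each ±√3 ± √178 is irrational), and any factorization into two quadratics over Q would force √(534) ∈ Q (pairing opposite roots) or √3, √178 ∈ Q (other pairings), all impossible. Hence [Q(γ):Q] = 4 = [Q(√3, √178):Q], so Q(γ) = Q(√3, √178).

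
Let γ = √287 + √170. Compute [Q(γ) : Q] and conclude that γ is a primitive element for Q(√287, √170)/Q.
[Q(γ) : Q] = 4 (equivalently, Q(γ) = Q(√287, √170))

Obviously Q(γ) ⊆ Q(√287, √170), and [Q(√287, √170):Q] = 4 (since 287, 170 are distinct squarefree integers > 1 with 48790 not a perfect square). To show equality we compute the minimal polynomial of γ. From γ = √287 + √170: γ^2 = 287 + 2√(48790) + 170 = 457 + 2√(48790), so γ^2 - 457 = 2√(48790); squaring, (γ^2 - 457)^2 = 4·48790, i.e. γ^4 - 914γ^2 + 208849 - 195160 = 0, i.e. γ^4 - 914γ^2 + 13689 = 0. So γ is a root of x^4 - 914x^2 + 13689. This polynomial is irreducible over Q: it has no rational root (each ±√287 ± √170 is irrational), and any factorization into two quadratics over Q would force √(48790) ∈ Q (pairing opposite roots) or √287, √170 ∈ Q (other pairings), all impossible. Hence [Q(γ):Q] = 4 = [Q(√287, √170):Q], so Q(γ) = Q(√287, √170).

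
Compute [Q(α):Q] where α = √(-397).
[Q(α):Q] = 2

[Q(α):Q] equals the degree of the minimal polynomial of α. Here α^2 = -397 and x^2 + 397 is irreducible (d = -397 is squarefree, ≠ 1, hence not a square), so deg(m_α) = 2. Thus [Q(α):Q] = 2.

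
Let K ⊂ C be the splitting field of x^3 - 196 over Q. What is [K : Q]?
[K : Q] = 6

The roots of x^3 - 196 are ∛196, ω∛196, ω^2∛196 where ω = e^(2πi/3) is a primitive cube root of unity, so K = Q(∛196, ω). Now [Q(∛196):Q] = 3 (since 196 is not a perfect cube, x^3 - 196 is irreducible) and [Q(ω):Q] = 2. Both 2 and 3 divide [K:Q], and [K:Q] ≤ 3·2 = 6, so [K:Q] = 6. (Equivalently: Q(∛196) ⊂ R but ω ∉ R, so [K : Q(∛196)] = 2.)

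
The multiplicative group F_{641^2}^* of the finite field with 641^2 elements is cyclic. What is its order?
|F_{641^2}^*| = 410880

F_{641^2} has 641^2 = 410881 elements; its multiplicative group consists of all nonzero elements, so |F_{641^2}^*| = 410881 - 1 = 410880. (It is cyclic since any finite subgroup of the multiplicative group of a field is cyclic.)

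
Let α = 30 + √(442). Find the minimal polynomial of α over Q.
m_α(x) = x^2 - 60x + 458

From α - 30 = √(442), squaring gives (α - 30)^2 = 442, i.e. α^2 - 60α + 900 = 442, so α^2 - 60α + 458 = 0. The discriminant of x^2 - 60x + 458 is (-60)^2 - 4·(458) = 3600 - 1832 = 1768, and 4·(442) is not a perfect square in Q since 442 is squarefree and ≠ 1. Hence x^2 - 60x + 458 is irreducible over Q and is the minimal polynomial of α.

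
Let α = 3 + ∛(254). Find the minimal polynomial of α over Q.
m_α(x) = x^3 - 9x^2 + 27x - 281

Set β = α - 3 = ∛(254), so β^3 = 254. Then (α - 3)^3 - 254 = 0, i.e. α is a root of g(x) = (x - 3)^3 - 254 = x^3 - 9x^2 + 27x - 281. Since g(x) = h(x - 3) where h(x) = x^3 - 254, and h is irreducible over Q (because 254 is not a perfect cube, so h has no rational root, and a monic cubic with no rational root is irreducible), g is also irreducible (irreducibility is preserved under the substitution x → x - 3). Hence m_α(x) = x^3 - 9x^2 + 27x - 281.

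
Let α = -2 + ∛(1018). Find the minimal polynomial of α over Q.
m_α(x) = x^3 + 6x^2 + 12x - 1010

Set β = α + 2 = ∛(1018), so β^3 = 1018. Then (α + 2)^3 - 1018 = 0, i.e. α is a root of g(x) = (x + 2)^3 - 1018 = x^3 + 6x^2 + 12x - 1010. Since g(x) = h(x + 2) where h(x) = x^3 - 1018, and h is irreducible over Q (because 1018 is not a perfect cube, so h has no rational root, and a monic cubic with no rational root is irreducible), g is also irreducible (irreducibility is preserved under the substitution x → x + 2). Hence m_α(x) = x^3 + 6x^2 + 12x - 1010.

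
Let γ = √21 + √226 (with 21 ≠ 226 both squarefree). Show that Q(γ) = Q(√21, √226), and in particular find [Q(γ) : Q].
[Q(γ) : Q] = 4 (equivalently, Q(γ) = Q(√21, √226))

Obviously Q(γ) ⊆ Q(√21, √226), and [Q(√21, √226):Q] = 4 (since 21, 226 are distinct squarefree integers > 1 with 4746 not a perfect square). To show equality we compute the minimal polynomial of γ. From γ = √21 + √226: γ^2 = 21 + 2√(4746) + 226 = 247 + 2√(4746), so γ^2 - 247 = 2√(4746); squaring, (γ^2 - 247)^2 = 4·4746, i.e. γ^4 - 494γ^2 + 61009 - 18984 = 0, i.e. γ^4 - 494γ^2 + 42025 = 0. So γ is a root of x^4 - 494x^2 + 42025. This polynomial is irreducible over Q: it has no rational root (each ±√21 ± √226 is irrational), and any factorization into two quadratics over Q would force √(4746) ∈ Q (pairing opposite roots) or √21, √226 ∈ Q (other pairings), all impossible. Hence [Q(γ):Q] = 4 = [Q(√21, √226):Q], so Q(γ) = Q(√21, √226).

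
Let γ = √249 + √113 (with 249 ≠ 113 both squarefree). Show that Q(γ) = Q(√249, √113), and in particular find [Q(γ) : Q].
[Q(γ) : Q] = 4 (equivalently, Q(γ) = Q(√249, √113))

Obviously Q(γ) ⊆ Q(√249, √113), and [Q(√249, √113):Q] = 4 (since 249, 113 are distinct squarefree integers > 1 with 28137 not a perfect square). To show equality we compute the minimal polynomial of γ. From γ = √249 + √113: γ^2 = 249 + 2√(28137) + 113 = 362 + 2√(28137), so γ^2 - 362 = 2√(28137); squaring, (γ^2 - 362)^2 = 4·28137, i.e. γ^4 - 724γ^2 + 131044 - 112548 = 0, i.e. γ^4 - 724γ^2 + 18496 = 0. So γ is a root of x^4 - 724x^2 + 18496. This polynomial is irreducible over Q: it has no rational root (each ±√249 ± √113 is irrational), and any factorization into two quadratics over Q would force √(28137) ∈ Q (pairing opposite roots) or √249, √113 ∈ Q (other pairings), all impossible. Hence [Q(γ):Q] = 4 = [Q(√249, √113):Q], so Q(γ) = Q(√249, √113).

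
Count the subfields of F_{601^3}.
F_{601^3} has 2 subfields

The subfields of F_{p^n} are exactly the fields F_{p^d} for d | n (each is the fixed field of the unique index-d subgroup of Gal(F_{p^n}/F_p) ≅ Z/nZ). The divisors of n = 3 are {1, 3}, giving 2 subfields: F_{601^1}, F_{601^3}.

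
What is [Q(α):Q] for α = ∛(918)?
[Q(α):Q] = 3

The minimal polynomial of α is x^3 - 918, irreducible over Q since 918 is not a perfect cube (so x^3 - 918 has no rational root). Hence [Q(α):Q] = deg(m_α) = 3.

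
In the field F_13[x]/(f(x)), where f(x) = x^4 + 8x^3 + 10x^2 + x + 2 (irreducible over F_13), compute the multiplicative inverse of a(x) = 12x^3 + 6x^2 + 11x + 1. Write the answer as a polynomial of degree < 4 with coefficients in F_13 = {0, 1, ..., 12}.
a(x)^(-1) ≡ 2x^3 + 11x^2 + 10 (mod f(x))

Since f is irreducible over F_13, F_13[x]/(f) is a field and a(x) ≠ 0 has an inverse. Apply the extended Euclidean algorithm to f(x) and a(x) in F_13[x]: f(x) = (12x + 12)·a(x) + (x^2 + 3);  a(x) = (12x + 6)·(x^2 + 3) + (x + 9);  (x^2 + 3) = (x + 4)·(x + 9) + (6). The last nonzero remainder is the constant 6 = gcd(f, a) in F_13. Back-substituting through the division chain expresses 6 = s(x)·a(x) + t(x)·f(x) with s(x) ≡ 12x^3 + x^2 + 8 (mod f), so (12x^3 + x^2 + 8)·a(x) ≡ 6 (mod f). Multiplying by 6^(-1) ≡ 11 in F_13 gives a(x)^(-1) ≡ 11·(12x^3 + x^2 + 8) ≡ 2x^3 + 11x^2 + 10 (mod f). Check: (12x^3 + 6x^2 + 11x + 1)·(2x^3 + 11x^2 + 10) = 11x^6 + x^5 + 10x^4 + 9x^3 + 6x^2 + 6x + 10 ≡ 1 (mod x^4 + 8x^3 + 10x^2 + x + 2).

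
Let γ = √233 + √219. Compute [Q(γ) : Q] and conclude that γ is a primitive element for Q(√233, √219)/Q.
[Q(γ) : Q] = 4 (equivalently, Q(γ) = Q(√233, √219))

Obviously Q(γ) ⊆ Q(√233, √219), and [Q(√233, √219):Q] = 4 (since 233, 219 are distinct squarefree integers > 1 with 51027 not a perfect square). To show equality we compute the minimal polynomial of γ. From γ = √233 + √219: γ^2 = 233 + 2√(51027) + 219 = 452 + 2√(51027), so γ^2 - 452 = 2√(51027); squaring, (γ^2 - 452)^2 = 4·51027, i.e. γ^4 - 904γ^2 + 204304 - 204108 = 0, i.e. γ^4 - 904γ^2 + 196 = 0. So γ is a root of x^4 - 904x^2 + 196. This polynomial is irreducible over Q: it has no rational root (each ±√233 ± √219 is irrational), and any factorization into two quadratics over Q would force √(51027) ∈ Q (pairing opposite roots) or √233, √219 ∈ Q (other pairings), all impossible. Hence [Q(γ):Q] = 4 = [Q(√233, √219):Q], so Q(γ) = Q(√233, √219).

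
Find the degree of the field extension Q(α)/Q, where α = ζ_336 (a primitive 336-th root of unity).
[Q(α):Q] = 96

The minimal polynomial of ζ_336 over Q is the 336-th cyclotomic polynomial Φ_336(x), which is irreducible over Q and has degree φ(336) = 96. Hence [Q(α):Q] = φ(336) = 96.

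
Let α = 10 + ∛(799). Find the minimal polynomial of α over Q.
m_α(x) = x^3 - 30x^2 + 300x - 1799

Set β = α - 10 = ∛(799), so β^3 = 799. Then (α - 10)^3 - 799 = 0, i.e. α is a root of g(x) = (x - 10)^3 - 799 = x^3 - 30x^2 + 300x - 1799. Since g(x) = h(x - 10) where h(x) = x^3 - 799, and h is irreducible over Q (because 799 is not a perfect cube, so h has no rational root, and a monic cubic with no rational root is irreducible), g is also irreducible (irreducibility is preserved under the substitution x → x - 10). Hence m_α(x) = x^3 - 30x^2 + 300x - 1799.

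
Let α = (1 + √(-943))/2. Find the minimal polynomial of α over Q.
m_α(x) = x^2 - x + 236

From 2α - 1 = √(-943), squaring gives (2α - 1)^2 = -943, i.e. 4α^2 - 4α + 1 = -943, so α^2 - α + (1 + 943)/4 = 0. Since -943 ≡ 1 (mod 4), (1 + 943)/4 = 236 ∈ Z. The polynomial x^2 - x + 236 has discriminant 1 - 4·(236) = -943, which is not a perfect square in Q (d = -943 is squarefree and ≠ 1), so x^2 - x + 236 is irreducible over Q. It is the minimal polynomial of α.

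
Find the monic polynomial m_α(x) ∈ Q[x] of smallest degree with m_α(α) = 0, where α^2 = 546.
m_α(x) = x^2 - 546

α satisfies α^2 - 546 = 0, so x^2 - 546 annihilates α. Since d = 546 is squarefree and ≠ 1, it is not a perfect square in Q, so x^2 - 546 has no rational root and is therefore irreducible over Q (a degree-2 polynomial over a field is irreducible iff it has no root). Hence m_α(x) = x^2 - 546.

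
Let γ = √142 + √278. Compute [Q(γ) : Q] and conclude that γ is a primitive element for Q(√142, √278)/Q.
[Q(γ) : Q] = 4 (equivalently, Q(γ) = Q(√142, √278))

Obviously Q(γ) ⊆ Q(√142, √278), and [Q(√142, √278):Q] = 4 (since 142, 278 are distinct squarefree integers > 1 with 39476 not a perfect square). To show equality we compute the minimal polynomial of γ. From γ = √142 + √278: γ^2 = 142 + 2√(39476) + 278 = 420 + 2√(39476), so γ^2 - 420 = 2√(39476); squaring, (γ^2 - 420)^2 = 4·39476, i.e. γ^4 - 840γ^2 + 176400 - 157904 = 0, i.e. γ^4 - 840γ^2 + 18496 = 0. So γ is a root of x^4 - 840x^2 + 18496. This polynomial is irreducible over Q: it has no rational root (each ±√142 ± √278 is irrational), and any factorization into two quadratics over Q would force √(39476) ∈ Q (pairing opposite roots) or √142, √278 ∈ Q (other pairings), all impossible. Hence [Q(γ):Q] = 4 = [Q(√142, √278):Q], so Q(γ) = Q(√142, √278).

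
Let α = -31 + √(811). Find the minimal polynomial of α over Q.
m_α(x) = x^2 + 62x + 150

From α + 31 = √(811), squaring gives (α + 31)^2 = 811, i.e. α^2 + 62α + 961 = 811, so α^2 + 62α + 150 = 0. The discriminant of x^2 + 62x + 150 is (62)^2 - 4·(150) = 3844 - 600 = 3244, and 4·(811) is not a perfect square in Q since 811 is squarefree and ≠ 1. Hence x^2 + 62x + 150 is irreducible over Q and is the minimal polynomial of α.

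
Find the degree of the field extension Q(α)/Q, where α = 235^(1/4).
[Q(α):Q] = 4

α is a root of x^4 - 235. By Eisenstein's criterion at the prime p = 5 (which divides the constant term 235 but p^2 = 25 does not, since 235 is squarefree), x^4 - 235 is irreducible over Q. Hence [Q(α):Q] = 4.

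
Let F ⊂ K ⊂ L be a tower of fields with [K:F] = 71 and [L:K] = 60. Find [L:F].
[L:F] = 4260

The tower law says that for any tower of field extensions F ⊂ K ⊂ L with finite degrees, [L:F] = [L:K] · [K:F]. Here this gives [L:F] = 60 · 71 = 4260.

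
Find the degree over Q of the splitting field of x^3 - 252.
[K : Q] = 6

The roots of x^3 - 252 are ∛252, ω∛252, ω^2∛252 where ω = e^(2πi/3) is a primitive cube root of unity, so K = Q(∛252, ω). Now [Q(∛252):Q] = 3 (since 252 is not a perfect cube, x^3 - 252 is irreducible) and [Q(ω):Q] = 2. Both 2 and 3 divide [K:Q], and [K:Q] ≤ 3·2 = 6, so [K:Q] = 6. (Equivalently: Q(∛252) ⊂ R but ω ∉ R, so [K : Q(∛252)] = 2.)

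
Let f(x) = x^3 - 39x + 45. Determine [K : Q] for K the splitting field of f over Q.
[K : Q] = 6

By the rational root test, any rational root of the monic integer polynomial f(x) = x^3 - 39x + 45 must be an integer dividing the constant term 45, i.e. one of ±{1, 3, 5, 9, 15, 45}. Evaluating: f(1) = 7, f(-1) = 83, f(3) = -45, f(-3) = 135, f(5) = -25, f(-5) = 115, f(9) = 423, f(-9) = -333, f(15) = 2835, f(-15) = -2745, f(45) = 89415, f(-45) = -89325; none is 0, so f has no rational root and is therefore irreducible over Q (a cubic with no linear factor over a field is irreducible). For an irreducible cubic, the Galois group is A_3 or S_3 according as the discriminant disc(f) = -4a^3 - 27b^2 = -4·(-39)^3 - 27·(45)^2 = 182601 is or is not a square in Q. Here disc(f) = 182601 is not a perfect square in Q, so the Galois group of f over Q is not contained in A_3 and must be all of S_3. The splitting field has degree |S_3| = 6 over Q, so [K : Q] = 6.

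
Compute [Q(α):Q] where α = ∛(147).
[Q(α):Q] = 3

The minimal polynomial of α is x^3 - 147, irreducible over Q since 147 is not a perfect cube (so x^3 - 147 has no rational root). Hence [Q(α):Q] = deg(m_α) = 3.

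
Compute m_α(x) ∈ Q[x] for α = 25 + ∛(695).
m_α(x) = x^3 - 75x^2 + 1875x - 16320

Set β = α - 25 = ∛(695), so β^3 = 695. Then (α - 25)^3 - 695 = 0, i.e. α is a root of g(x) = (x - 25)^3 - 695 = x^3 - 75x^2 + 1875x - 16320. Since g(x) = h(x - 25) where h(x) = x^3 - 695, and h is irreducible over Q (because 695 is not a perfect cube, so h has no rational root, and a monic cubic with no rational root is irreducible), g is also irreducible (irreducibility is preserved under the substitution x → x - 25). Hence m_α(x) = x^3 - 75x^2 + 1875x - 16320.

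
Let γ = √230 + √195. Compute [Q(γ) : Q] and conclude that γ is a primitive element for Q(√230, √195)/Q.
[Q(γ) : Q] = 4 (equivalently, Q(γ) = Q(√230, √195))

Obviously Q(γ) ⊆ Q(√230, √195), and [Q(√230, √195):Q] = 4 (since 230, 195 are distinct squarefree integers > 1 with 44850 not a perfect square). To show equality we compute the minimal polynomial of γ. From γ = √230 + √195: γ^2 = 230 + 2√(44850) + 195 = 425 + 2√(44850), so γ^2 - 425 = 2√(44850); squaring, (γ^2 - 425)^2 = 4·44850, i.e. γ^4 - 850γ^2 + 180625 - 179400 = 0, i.e. γ^4 - 850γ^2 + 1225 = 0. So γ is a root of x^4 - 850x^2 + 1225. This polynomial is irreducible over Q: it has no rational root (each ±√230 ± √195 is irrational), and any factorization into two quadratics over Q would force √(44850) ∈ Q (pairing opposite roots) or √230, √195 ∈ Q (other pairings), all impossible. Hence [Q(γ):Q] = 4 = [Q(√230, √195):Q], so Q(γ) = Q(√230, √195).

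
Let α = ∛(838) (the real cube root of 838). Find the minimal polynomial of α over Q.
m_α(x) = x^3 - 838

α satisfies α^3 = 838, so x^3 - 838 annihilates α. By the rational root test, a rational root p/q (in lowest terms) of x^3 - 838 would satisfy p^3 = 838 q^3, forcing q = 1 and p^3 = 838; but 838 is not a perfect cube, contradiction. A monic cubic over Q with no rational root is irreducible (any nontrivial factorization would include a linear factor). Hence x^3 - 838 is the minimal polynomial of α, and in particular [Q(α):Q] = 3.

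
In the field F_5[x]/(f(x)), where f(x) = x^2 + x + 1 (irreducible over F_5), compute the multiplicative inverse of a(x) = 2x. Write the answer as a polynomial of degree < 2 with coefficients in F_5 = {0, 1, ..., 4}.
a(x)^(-1) ≡ 2x + 2 (mod f(x))

Since f is irreducible over F_5, F_5[x]/(f) is a field and a(x) ≠ 0 has an inverse. Apply the extended Euclidean algorithm to f(x) and a(x) in F_5[x]: f(x) = (3x + 3)·a(x) + (1). The last nonzero remainder is the constant 1 = gcd(f, a) in F_5. Back-substituting through the division chain expresses 1 = s(x)·a(x) + t(x)·f(x) with s(x) ≡ 2x + 2 (mod f), so a(x)^(-1) ≡ s(x) = 2x + 2 (mod f). Check: (2x)·(2x + 2) = 4x^2 + 4x ≡ 1 (mod x^2 + x + 1).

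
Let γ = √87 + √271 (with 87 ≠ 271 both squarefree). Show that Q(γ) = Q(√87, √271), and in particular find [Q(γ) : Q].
[Q(γ) : Q] = 4 (equivalently, Q(γ) = Q(√87, √271))

Obviously Q(γ) ⊆ Q(√87, √271), and [Q(√87, √271):Q] = 4 (since 87, 271 are distinct squarefree integers > 1 with 23577 not a perfect square). To show equality we compute the minimal polynomial of γ. From γ = √87 + √271: γ^2 = 87 + 2√(23577) + 271 = 358 + 2√(23577), so γ^2 - 358 = 2√(23577); squaring, (γ^2 - 358)^2 = 4·23577, i.e. γ^4 - 716γ^2 + 128164 - 94308 = 0, i.e. γ^4 - 716γ^2 + 33856 = 0. So γ is a root of x^4 - 716x^2 + 33856. This polynomial is irreducible over Q: it has no rational root (each ±√87 ± √271 is irrational), and any factorization into two quadratics over Q would force √(23577) ∈ Q (pairing opposite roots) or √87, √271 ∈ Q (other pairings), all impossible. Hence [Q(γ):Q] = 4 = [Q(√87, √271):Q], so Q(γ) = Q(√87, √271).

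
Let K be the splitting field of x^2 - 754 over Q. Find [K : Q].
[K : Q] = 2

f(x) = x^2 - 754 factors as (x - √754)(x + √754). The splitting field is K = Q(√754). Since 754 is squarefree and > 1, it is not a perfect square, so x^2 - 754 is irreducible over Q and [Q(√754) : Q] = 2. Hence [K : Q] = 2.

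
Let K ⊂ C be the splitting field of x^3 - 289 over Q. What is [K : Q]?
[K : Q] = 6

The roots of x^3 - 289 are ∛289, ω∛289, ω^2∛289 where ω = e^(2πi/3) is a primitive cube root of unity, so K = Q(∛289, ω). Now [Q(∛289):Q] = 3 (since 289 is not a perfect cube, x^3 - 289 is irreducible) and [Q(ω):Q] = 2. Both 2 and 3 divide [K:Q], and [K:Q] ≤ 3·2 = 6, so [K:Q] = 6. (Equivalently: Q(∛289) ⊂ R but ω ∉ R, so [K : Q(∛289)] = 2.)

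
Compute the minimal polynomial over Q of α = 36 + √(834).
m_α(x) = x^2 - 72x + 462

From α - 36 = √(834), squaring gives (α - 36)^2 = 834, i.e. α^2 - 72α + 1296 = 834, so α^2 - 72α + 462 = 0. The discriminant of x^2 - 72x + 462 is (-72)^2 - 4·(462) = 5184 - 1848 = 3336, and 4·(834) is not a perfect square in Q since 834 is squarefree and ≠ 1. Hence x^2 - 72x + 462 is irreducible over Q and is the minimal polynomial of α.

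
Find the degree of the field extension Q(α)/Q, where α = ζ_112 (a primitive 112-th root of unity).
[Q(α):Q] = 48

The minimal polynomial of ζ_112 over Q is the 112-th cyclotomic polynomial Φ_112(x), which is irreducible over Q and has degree φ(112) = 48. Hence [Q(α):Q] = φ(112) = 48.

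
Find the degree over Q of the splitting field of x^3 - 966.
[K : Q] = 6

The roots of x^3 - 966 are ∛966, ω∛966, ω^2∛966 where ω = e^(2πi/3) is a primitive cube root of unity, so K = Q(∛966, ω). Now [Q(∛966):Q] = 3 (since 966 is not a perfect cube, x^3 - 966 is irreducible) and [Q(ω):Q] = 2. Both 2 and 3 divide [K:Q], and [K:Q] ≤ 3·2 = 6, so [K:Q] = 6. (Equivalently: Q(∛966) ⊂ R but ω ∉ R, so [K : Q(∛966)] = 2.)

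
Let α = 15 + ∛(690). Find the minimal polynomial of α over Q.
m_α(x) = x^3 - 45x^2 + 675x - 4065

Set β = α - 15 = ∛(690), so β^3 = 690. Then (α - 15)^3 - 690 = 0, i.e. α is a root of g(x) = (x - 15)^3 - 690 = x^3 - 45x^2 + 675x - 4065. Since g(x) = h(x - 15) where h(x) = x^3 - 690, and h is irreducible over Q (because 690 is not a perfect cube, so h has no rational root, and a monic cubic with no rational root is irreducible), g is also irreducible (irreducibility is preserved under the substitution x → x - 15). Hence m_α(x) = x^3 - 45x^2 + 675x - 4065.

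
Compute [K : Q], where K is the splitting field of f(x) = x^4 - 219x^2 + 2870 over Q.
[K : Q] = 4

Solving the quadratic in x^2: x^2 = (219 ± √(219^2 - 4·2870))/2 = (219 ± √36481)/2 = (219 ± 191)/2, giving x^2 = 14 or x^2 = 205. So f(x) = (x^2 - 14)(x^2 - 205) and the roots of f are ±√14, ±√205. Hence the splitting field is K = Q(√14, √205). Since 14 and 205 are distinct squarefree integers > 1, their product 2870 is not a perfect square, so √205 ∉ Q(√14). By the tower law [K:Q] = [Q(√14,√205):Q(√14)] · [Q(√14):Q] = 2 · 2 = 4.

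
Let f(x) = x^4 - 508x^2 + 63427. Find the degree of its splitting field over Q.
[K : Q] = 4

Solving the quadratic in x^2: x^2 = (508 ± √(508^2 - 4·63427))/2 = (508 ± √4356)/2 = (508 ± 66)/2, giving x^2 = 221 or x^2 = 287. So f(x) = (x^2 - 221)(x^2 - 287) and the roots of f are ±√221, ±√287. Hence the splitting field is K = Q(√221, √287). Since 221 and 287 are distinct squarefree integers > 1, their product 63427 is not a perfect square, so √287 ∉ Q(√221). By the tower law [K:Q] = [Q(√221,√287):Q(√221)] · [Q(√221):Q] = 2 · 2 = 4.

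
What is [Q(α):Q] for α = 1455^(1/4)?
[Q(α):Q] = 4

α is a root of x^4 - 1455. By Eisenstein's criterion at the prime p = 3 (which divides the constant term 1455 but p^2 = 9 does not, since 1455 is squarefree), x^4 - 1455 is irreducible over Q. Hence [Q(α):Q] = 4.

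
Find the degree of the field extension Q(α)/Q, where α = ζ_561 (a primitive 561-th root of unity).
[Q(α):Q] = 320

The minimal polynomial of ζ_561 over Q is the 561-th cyclotomic polynomial Φ_561(x), which is irreducible over Q and has degree φ(561) = 320. Hence [Q(α):Q] = φ(561) = 320.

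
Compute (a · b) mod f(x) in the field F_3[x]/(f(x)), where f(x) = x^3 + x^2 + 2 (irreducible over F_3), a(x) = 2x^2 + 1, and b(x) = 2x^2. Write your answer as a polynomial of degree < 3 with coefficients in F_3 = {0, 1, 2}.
a · b ≡ x + 2 (mod f(x))

Multiply in F_3[x]: a(x)·b(x) = (2x^2 + 1)·(2x^2) = x^4 + 2x^2. This has degree ≥ 3, so divide by f(x) over F_3: x^4 + 2x^2 = (x + 2)·(x^3 + x^2 + 2) + (x + 2). Hence a·b ≡ x + 2 (mod f). (F_3[x]/(f) is a field with 3^3 = 27 elements since f is irreducible of degree 3.)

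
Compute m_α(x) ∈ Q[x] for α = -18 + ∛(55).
m_α(x) = x^3 + 54x^2 + 972x + 5777

Set β = α + 18 = ∛(55), so β^3 = 55. Then (α + 18)^3 - 55 = 0, i.e. α is a root of g(x) = (x + 18)^3 - 55 = x^3 + 54x^2 + 972x + 5777. Since g(x) = h(x + 18) where h(x) = x^3 - 55, and h is irreducible over Q (because 55 is not a perfect cube, so h has no rational root, and a monic cubic with no rational root is irreducible), g is also irreducible (irreducibility is preserved under the substitution x → x + 18). Hence m_α(x) = x^3 + 54x^2 + 972x + 5777.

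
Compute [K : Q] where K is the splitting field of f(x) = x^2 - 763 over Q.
[K : Q] = 2

f(x) = x^2 - 763 factors as (x - √763)(x + √763). The splitting field is K = Q(√763). Since 763 is squarefree and > 1, it is not a perfect square, so x^2 - 763 is irreducible over Q and [Q(√763) : Q] = 2. Hence [K : Q] = 2.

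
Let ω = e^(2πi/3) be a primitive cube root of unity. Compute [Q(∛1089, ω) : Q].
[Q(∛1089, ω) : Q] = 6

[Q(∛1089):Q] = 3 (min poly x^3 - 1089, irreducible since 1089 is not a perfect cube). [Q(ω):Q] = 2 (min poly x^2 + x + 1). Since Q(∛1089) ⊂ R and ω ∉ R, we have ω ∉ Q(∛1089), so x^2 + x + 1 remains irreducible over Q(∛1089) and [Q(∛1089, ω) : Q(∛1089)] = 2. By the tower law, [Q(∛1089, ω) : Q] = 3 · 2 = 6. (In fact Q(∛1089, ω) is the splitting field of x^3 - 1089 over Q.)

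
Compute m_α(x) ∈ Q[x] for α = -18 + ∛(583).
m_α(x) = x^3 + 54x^2 + 972x + 5249

Set β = α + 18 = ∛(583), so β^3 = 583. Then (α + 18)^3 - 583 = 0, i.e. α is a root of g(x) = (x + 18)^3 - 583 = x^3 + 54x^2 + 972x + 5249. Since g(x) = h(x + 18) where h(x) = x^3 - 583, and h is irreducible over Q (because 583 is not a perfect cube, so h has no rational root, and a monic cubic with no rational root is irreducible), g is also irreducible (irreducibility is preserved under the substitution x → x + 18). Hence m_α(x) = x^3 + 54x^2 + 972x + 5249.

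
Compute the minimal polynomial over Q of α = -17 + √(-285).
m_α(x) = x^2 + 34x + 574

From α + 17 = √(-285), squaring gives (α + 17)^2 = -285, i.e. α^2 + 34α + 289 = -285, so α^2 + 34α + 574 = 0. The discriminant of x^2 + 34x + 574 is (34)^2 - 4·(574) = 1156 - 2296 = -1140, and 4·(-285) is not a perfect square in Q since -285 is squarefree and ≠ 1. Hence x^2 + 34x + 574 is irreducible over Q and is the minimal polynomial of α.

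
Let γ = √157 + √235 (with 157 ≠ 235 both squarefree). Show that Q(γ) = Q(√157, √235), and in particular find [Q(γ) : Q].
[Q(γ) : Q] = 4 (equivalently, Q(γ) = Q(√157, √235))

Obviously Q(γ) ⊆ Q(√157, √235), and [Q(√157, √235):Q] = 4 (since 157, 235 are distinct squarefree integers > 1 with 36895 not a perfect square). To show equality we compute the minimal polynomial of γ. From γ = √157 + √235: γ^2 = 157 + 2√(36895) + 235 = 392 + 2√(36895), so γ^2 - 392 = 2√(36895); squaring, (γ^2 - 392)^2 = 4·36895, i.e. γ^4 - 784γ^2 + 153664 - 147580 = 0, i.e. γ^4 - 784γ^2 + 6084 = 0. So γ is a root of x^4 - 784x^2 + 6084. This polynomial is irreducible over Q: it has no rational root (each ±√157 ± √235 is irrational), and any factorization into two quadratics over Q would force √(36895) ∈ Q (pairing opposite roots) or √157, √235 ∈ Q (other pairings), all impossible. Hence [Q(γ):Q] = 4 = [Q(√157, √235):Q], so Q(γ) = Q(√157, √235).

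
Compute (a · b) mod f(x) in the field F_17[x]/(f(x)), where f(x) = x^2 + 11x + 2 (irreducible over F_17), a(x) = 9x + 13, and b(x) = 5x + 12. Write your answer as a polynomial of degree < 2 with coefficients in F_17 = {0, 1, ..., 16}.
a · b ≡ x + 15 (mod f(x))

Multiply in F_17[x]: a(x)·b(x) = (9x + 13)·(5x + 12) = 11x^2 + 3x + 3. This has degree ≥ 2, so divide by f(x) over F_17: 11x^2 + 3x + 3 = (11)·(x^2 + 11x + 2) + (x + 15). Hence a·b ≡ x + 15 (mod f). (F_17[x]/(f) is a field with 17^2 = 289 elements since f is irreducible of degree 2.)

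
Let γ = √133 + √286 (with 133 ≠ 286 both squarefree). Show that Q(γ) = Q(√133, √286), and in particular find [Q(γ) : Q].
[Q(γ) : Q] = 4 (equivalently, Q(γ) = Q(√133, √286))

Obviously Q(γ) ⊆ Q(√133, √286), and [Q(√133, √286):Q] = 4 (since 133, 286 are distinct squarefree integers > 1 with 38038 not a perfect square). To show equality we compute the minimal polynomial of γ. From γ = √133 + √286: γ^2 = 133 + 2√(38038) + 286 = 419 + 2√(38038), so γ^2 - 419 = 2√(38038); squaring, (γ^2 - 419)^2 = 4·38038, i.e. γ^4 - 838γ^2 + 175561 - 152152 = 0, i.e. γ^4 - 838γ^2 + 23409 = 0. So γ is a root of x^4 - 838x^2 + 23409. This polynomial is irreducible over Q: it has no rational root (each ±√133 ± √286 is irrational), and any factorization into two quadratics over Q would force √(38038) ∈ Q (pairing opposite roots) or √133, √286 ∈ Q (other pairings), all impossible. Hence [Q(γ):Q] = 4 = [Q(√133, √286):Q], so Q(γ) = Q(√133, √286).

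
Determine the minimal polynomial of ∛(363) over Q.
m_α(x) = x^3 - 363

α satisfies α^3 = 363, so x^3 - 363 annihilates α. By the rational root test, a rational root p/q (in lowest terms) of x^3 - 363 would satisfy p^3 = 363 q^3, forcing q = 1 and p^3 = 363; but 363 is not a perfect cube, contradiction. A monic cubic over Q with no rational root is irreducible (any nontrivial factorization would include a linear factor). Hence x^3 - 363 is the minimal polynomial of α, and in particular [Q(α):Q] = 3.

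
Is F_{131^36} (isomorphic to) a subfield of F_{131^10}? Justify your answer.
No: F_{131^36} is not a subfield of F_{131^10}

F_{p^m} embeds in F_{p^n} iff m | n. Here 36 ∤ 10 (since 10 = 0·36 + 10 with remainder 10 ≠ 0), so F_{131^36} is not a subfield of F_{131^10}. Equivalently: if it were, the tower law would give 36 = [F_{131^36}:F_131] dividing [F_{131^10}:F_131] = 10, contradiction.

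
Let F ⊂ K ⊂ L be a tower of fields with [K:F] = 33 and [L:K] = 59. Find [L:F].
[L:F] = 1947

The tower law says that for any tower of field extensions F ⊂ K ⊂ L with finite degrees, [L:F] = [L:K] · [K:F]. Here this gives [L:F] = 59 · 33 = 1947.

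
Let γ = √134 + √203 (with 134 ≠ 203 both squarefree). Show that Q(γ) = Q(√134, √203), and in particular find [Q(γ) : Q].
[Q(γ) : Q] = 4 (equivalently, Q(γ) = Q(√134, √203))

Obviously Q(γ) ⊆ Q(√134, √203), and [Q(√134, √203):Q] = 4 (since 134, 203 are distinct squarefree integers > 1 with 27202 not a perfect square). To show equality we compute the minimal polynomial of γ. From γ = √134 + √203: γ^2 = 134 + 2√(27202) + 203 = 337 + 2√(27202), so γ^2 - 337 = 2√(27202); squaring, (γ^2 - 337)^2 = 4·27202, i.e. γ^4 - 674γ^2 + 113569 - 108808 = 0, i.e. γ^4 - 674γ^2 + 4761 = 0. So γ is a root of x^4 - 674x^2 + 4761. This polynomial is irreducible over Q: it has no rational root (each ±√134 ± √203 is irrational), and any factorization into two quadratics over Q would force √(27202) ∈ Q (pairing opposite roots) or √134, √203 ∈ Q (other pairings), all impossible. Hence [Q(γ):Q] = 4 = [Q(√134, √203):Q], so Q(γ) = Q(√134, √203).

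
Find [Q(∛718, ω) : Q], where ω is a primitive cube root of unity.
[Q(∛718, ω) : Q] = 6

[Q(∛718):Q] = 3 (min poly x^3 - 718, irreducible since 718 is not a perfect cube). [Q(ω):Q] = 2 (min poly x^2 + x + 1). Since Q(∛718) ⊂ R and ω ∉ R, we have ω ∉ Q(∛718), so x^2 + x + 1 remains irreducible over Q(∛718) and [Q(∛718, ω) : Q(∛718)] = 2. By the tower law, [Q(∛718, ω) : Q] = 3 · 2 = 6. (In fact Q(∛718, ω) is the splitting field of x^3 - 718 over Q.)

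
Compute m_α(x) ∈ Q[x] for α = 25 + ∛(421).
m_α(x) = x^3 - 75x^2 + 1875x - 16046

Set β = α - 25 = ∛(421), so β^3 = 421. Then (α - 25)^3 - 421 = 0, i.e. α is a root of g(x) = (x - 25)^3 - 421 = x^3 - 75x^2 + 1875x - 16046. Since g(x) = h(x - 25) where h(x) = x^3 - 421, and h is irreducible over Q (because 421 is not a perfect cube, so h has no rational root, and a monic cubic with no rational root is irreducible), g is also irreducible (irreducibility is preserved under the substitution x → x - 25). Hence m_α(x) = x^3 - 75x^2 + 1875x - 16046.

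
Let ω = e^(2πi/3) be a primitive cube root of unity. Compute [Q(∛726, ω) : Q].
[Q(∛726, ω) : Q] = 6

[Q(∛726):Q] = 3 (min poly x^3 - 726, irreducible since 726 is not a perfect cube). [Q(ω):Q] = 2 (min poly x^2 + x + 1). Since Q(∛726) ⊂ R and ω ∉ R, we have ω ∉ Q(∛726), so x^2 + x + 1 remains irreducible over Q(∛726) and [Q(∛726, ω) : Q(∛726)] = 2. By the tower law, [Q(∛726, ω) : Q] = 3 · 2 = 6. (In fact Q(∛726, ω) is the splitting field of x^3 - 726 over Q.)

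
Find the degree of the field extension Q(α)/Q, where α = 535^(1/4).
[Q(α):Q] = 4

α is a root of x^4 - 535. By Eisenstein's criterion at the prime p = 5 (which divides the constant term 535 but p^2 = 25 does not, since 535 is squarefree), x^4 - 535 is irreducible over Q. Hence [Q(α):Q] = 4.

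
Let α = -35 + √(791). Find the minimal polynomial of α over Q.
m_α(x) = x^2 + 70x + 434

From α + 35 = √(791), squaring gives (α + 35)^2 = 791, i.e. α^2 + 70α + 1225 = 791, so α^2 + 70α + 434 = 0. The discriminant of x^2 + 70x + 434 is (70)^2 - 4·(434) = 4900 - 1736 = 3164, and 4·(791) is not a perfect square in Q since 791 is squarefree and ≠ 1. Hence x^2 + 70x + 434 is irreducible over Q and is the minimal polynomial of α.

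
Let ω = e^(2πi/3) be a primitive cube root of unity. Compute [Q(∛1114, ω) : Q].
[Q(∛1114, ω) : Q] = 6

[Q(∛1114):Q] = 3 (min poly x^3 - 1114, irreducible since 1114 is not a perfect cube). [Q(ω):Q] = 2 (min poly x^2 + x + 1). Since Q(∛1114) ⊂ R and ω ∉ R, we have ω ∉ Q(∛1114), so x^2 + x + 1 remains irreducible over Q(∛1114) and [Q(∛1114, ω) : Q(∛1114)] = 2. By the tower law, [Q(∛1114, ω) : Q] = 3 · 2 = 6. (In fact Q(∛1114, ω) is the splitting field of x^3 - 1114 over Q.)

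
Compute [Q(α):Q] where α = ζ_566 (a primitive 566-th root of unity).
[Q(α):Q] = 282

The minimal polynomial of ζ_566 over Q is the 566-th cyclotomic polynomial Φ_566(x), which is irreducible over Q and has degree φ(566) = 282. Hence [Q(α):Q] = φ(566) = 282.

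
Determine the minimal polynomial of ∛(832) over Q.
m_α(x) = x^3 - 832

α satisfies α^3 = 832, so x^3 - 832 annihilates α. By the rational root test, a rational root p/q (in lowest terms) of x^3 - 832 would satisfy p^3 = 832 q^3, forcing q = 1 and p^3 = 832; but 832 is not a perfect cube, contradiction. A monic cubic over Q with no rational root is irreducible (any nontrivial factorization would include a linear factor). Hence x^3 - 832 is the minimal polynomial of α, and in particular [Q(α):Q] = 3.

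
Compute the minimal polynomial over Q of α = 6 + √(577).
m_α(x) = x^2 - 12x - 541

From α - 6 = √(577), squaring gives (α - 6)^2 = 577, i.e. α^2 - 12α + 36 = 577, so α^2 - 12α - 541 = 0. The discriminant of x^2 - 12x - 541 is (-12)^2 - 4·(-541) = 144 + 2164 = 2308, and 4·(577) is not a perfect square in Q since 577 is squarefree and ≠ 1. Hence x^2 - 12x - 541 is irreducible over Q and is the minimal polynomial of α.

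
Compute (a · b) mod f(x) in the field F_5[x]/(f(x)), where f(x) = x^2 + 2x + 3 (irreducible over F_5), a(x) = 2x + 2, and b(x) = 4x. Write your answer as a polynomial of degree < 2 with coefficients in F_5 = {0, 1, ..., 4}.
a · b ≡ 2x + 1 (mod f(x))

Multiply in F_5[x]: a(x)·b(x) = (2x + 2)·(4x) = 3x^2 + 3x. This has degree ≥ 2, so divide by f(x) over F_5: 3x^2 + 3x = (3)·(x^2 + 2x + 3) + (2x + 1). Hence a·b ≡ 2x + 1 (mod f). (F_5[x]/(f) is a field with 5^2 = 25 elements since f is irreducible of degree 2.)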